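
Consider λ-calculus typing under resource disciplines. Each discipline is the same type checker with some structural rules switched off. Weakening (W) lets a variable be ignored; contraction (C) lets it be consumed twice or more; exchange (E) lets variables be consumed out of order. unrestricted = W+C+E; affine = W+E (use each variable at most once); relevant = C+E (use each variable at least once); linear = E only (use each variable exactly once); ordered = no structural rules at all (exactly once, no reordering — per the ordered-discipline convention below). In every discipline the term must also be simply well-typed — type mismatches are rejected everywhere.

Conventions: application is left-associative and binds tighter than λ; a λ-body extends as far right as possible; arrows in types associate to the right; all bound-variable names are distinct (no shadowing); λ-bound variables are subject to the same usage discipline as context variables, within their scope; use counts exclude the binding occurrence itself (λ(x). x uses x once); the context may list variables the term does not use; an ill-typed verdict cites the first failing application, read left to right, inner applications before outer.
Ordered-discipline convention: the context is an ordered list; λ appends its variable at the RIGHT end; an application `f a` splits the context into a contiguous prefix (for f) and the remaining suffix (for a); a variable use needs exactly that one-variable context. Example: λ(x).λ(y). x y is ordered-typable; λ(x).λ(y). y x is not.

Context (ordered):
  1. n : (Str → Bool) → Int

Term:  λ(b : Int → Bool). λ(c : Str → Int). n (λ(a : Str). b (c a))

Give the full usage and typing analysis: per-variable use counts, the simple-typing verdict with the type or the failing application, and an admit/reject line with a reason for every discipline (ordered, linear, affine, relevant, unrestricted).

use counts: n: 1, b (bound): 1, c (bound): 1, a (bound): 1
order of uses: n, b, c, a
typing: well-typed — term : (Int → Bool) → (Str → Int) → Int
ordered ✓ (single-use (n, b, c, a), ordered derivation ok)
linear ✓ (n, b, c, a: one use apiece)
affine ✓ (n, b, c, a: no repeats, contraction unneeded)
relevant ✓ (at least one use each (n, b, c, a))
unrestricted ✓ (simply typable at (Int → Bool) → (Str → Int) → Int; W, C, E all held)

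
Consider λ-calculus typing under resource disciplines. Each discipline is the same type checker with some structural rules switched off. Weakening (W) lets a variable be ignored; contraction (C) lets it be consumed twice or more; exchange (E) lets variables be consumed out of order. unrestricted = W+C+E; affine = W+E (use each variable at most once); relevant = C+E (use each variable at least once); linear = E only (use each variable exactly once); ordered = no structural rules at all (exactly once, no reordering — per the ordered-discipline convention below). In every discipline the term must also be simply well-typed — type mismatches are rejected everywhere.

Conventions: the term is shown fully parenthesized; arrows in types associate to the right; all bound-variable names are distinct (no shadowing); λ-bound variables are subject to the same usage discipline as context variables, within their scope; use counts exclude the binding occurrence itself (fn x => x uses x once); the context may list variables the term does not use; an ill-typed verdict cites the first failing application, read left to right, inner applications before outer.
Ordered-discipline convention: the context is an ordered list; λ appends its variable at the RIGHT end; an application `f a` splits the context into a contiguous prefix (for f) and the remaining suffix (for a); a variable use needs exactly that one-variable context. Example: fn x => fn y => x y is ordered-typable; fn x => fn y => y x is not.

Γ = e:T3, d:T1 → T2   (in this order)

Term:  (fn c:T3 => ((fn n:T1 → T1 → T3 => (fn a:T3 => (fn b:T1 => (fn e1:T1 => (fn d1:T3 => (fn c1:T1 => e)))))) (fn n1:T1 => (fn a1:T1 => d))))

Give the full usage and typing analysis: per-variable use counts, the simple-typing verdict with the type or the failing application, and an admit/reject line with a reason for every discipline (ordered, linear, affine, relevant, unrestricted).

usage: e ×1; d ×1; c (bound) ×0; n (bound) ×0; a (bound) ×0; b (bound) ×0; e1 (bound) ×0; d1 (bound) ×0; c1 (bound) ×0; n1 (bound) ×0; a1 (bound) ×0
left-to-right use order: e, d
typing: ill-typed: a function awaiting T1 → T1 → T3 gets T1 → T1 → T1 → T2
ordered: ✗ — a type mismatch blocks all five
linear: ✗ — the type mismatch rejects it
affine: ✗ — not simply typable
relevant: ✗ — fails simple typing
unrestricted: ✗ — a type mismatch blocks all five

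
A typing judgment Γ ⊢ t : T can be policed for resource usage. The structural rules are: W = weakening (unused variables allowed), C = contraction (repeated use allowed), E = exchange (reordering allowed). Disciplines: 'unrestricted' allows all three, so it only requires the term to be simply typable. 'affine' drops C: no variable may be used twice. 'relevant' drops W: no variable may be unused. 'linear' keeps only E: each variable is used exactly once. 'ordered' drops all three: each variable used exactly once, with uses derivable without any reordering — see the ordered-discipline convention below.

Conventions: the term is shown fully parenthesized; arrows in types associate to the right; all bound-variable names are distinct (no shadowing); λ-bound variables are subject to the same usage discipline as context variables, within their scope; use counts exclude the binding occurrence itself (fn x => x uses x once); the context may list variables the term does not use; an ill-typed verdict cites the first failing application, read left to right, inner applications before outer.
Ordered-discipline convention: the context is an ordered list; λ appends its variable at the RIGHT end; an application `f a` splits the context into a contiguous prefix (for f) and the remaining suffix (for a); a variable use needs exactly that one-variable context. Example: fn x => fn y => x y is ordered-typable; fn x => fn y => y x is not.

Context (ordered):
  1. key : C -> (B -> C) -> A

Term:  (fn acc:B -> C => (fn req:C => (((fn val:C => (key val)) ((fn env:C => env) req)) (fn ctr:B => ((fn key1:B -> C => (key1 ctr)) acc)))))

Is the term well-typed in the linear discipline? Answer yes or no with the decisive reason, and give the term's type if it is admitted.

yes — single use per variable (key, acc, req, val, env, ctr, key1); term : (B -> C) -> C -> A
variable uses: key ×1, acc (λ-bound) ×1, req (λ-bound) ×1, val (λ-bound) ×1, env (λ-bound) ×1, ctr (λ-bound) ×1, key1 (λ-bound) ×1
order of uses: key, val, env, req, key1, ctr, acc
typing: well-typed at (B -> C) -> C -> A
across the five disciplines: ordered ✗; linear ✓; affine ✓; relevant ✓; unrestricted ✓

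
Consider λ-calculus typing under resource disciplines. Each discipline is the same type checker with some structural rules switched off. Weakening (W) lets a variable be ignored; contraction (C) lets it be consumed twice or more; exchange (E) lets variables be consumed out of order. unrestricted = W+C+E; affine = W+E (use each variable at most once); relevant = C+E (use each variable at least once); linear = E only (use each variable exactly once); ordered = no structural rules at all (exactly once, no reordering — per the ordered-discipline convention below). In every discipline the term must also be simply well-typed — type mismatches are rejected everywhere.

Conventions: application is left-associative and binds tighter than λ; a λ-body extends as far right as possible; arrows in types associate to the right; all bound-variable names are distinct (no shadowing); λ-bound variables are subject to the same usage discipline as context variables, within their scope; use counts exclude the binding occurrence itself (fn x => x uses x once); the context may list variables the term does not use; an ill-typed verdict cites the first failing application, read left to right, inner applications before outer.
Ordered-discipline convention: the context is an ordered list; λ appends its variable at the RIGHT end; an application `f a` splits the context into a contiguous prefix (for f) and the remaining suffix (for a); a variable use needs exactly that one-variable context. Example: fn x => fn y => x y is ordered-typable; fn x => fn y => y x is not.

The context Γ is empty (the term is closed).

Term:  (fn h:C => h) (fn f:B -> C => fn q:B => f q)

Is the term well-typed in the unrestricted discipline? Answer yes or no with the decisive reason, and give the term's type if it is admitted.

no — a type mismatch blocks all five
usage: h (bound)=1; f (bound)=1; q (bound)=1
uses in reading order: h, f, q
typing: ill-typed: a function awaiting C gets (B -> C) -> B -> C
across the five disciplines: ordered ✗; linear ✗; affine ✗; relevant ✗; unrestricted ✗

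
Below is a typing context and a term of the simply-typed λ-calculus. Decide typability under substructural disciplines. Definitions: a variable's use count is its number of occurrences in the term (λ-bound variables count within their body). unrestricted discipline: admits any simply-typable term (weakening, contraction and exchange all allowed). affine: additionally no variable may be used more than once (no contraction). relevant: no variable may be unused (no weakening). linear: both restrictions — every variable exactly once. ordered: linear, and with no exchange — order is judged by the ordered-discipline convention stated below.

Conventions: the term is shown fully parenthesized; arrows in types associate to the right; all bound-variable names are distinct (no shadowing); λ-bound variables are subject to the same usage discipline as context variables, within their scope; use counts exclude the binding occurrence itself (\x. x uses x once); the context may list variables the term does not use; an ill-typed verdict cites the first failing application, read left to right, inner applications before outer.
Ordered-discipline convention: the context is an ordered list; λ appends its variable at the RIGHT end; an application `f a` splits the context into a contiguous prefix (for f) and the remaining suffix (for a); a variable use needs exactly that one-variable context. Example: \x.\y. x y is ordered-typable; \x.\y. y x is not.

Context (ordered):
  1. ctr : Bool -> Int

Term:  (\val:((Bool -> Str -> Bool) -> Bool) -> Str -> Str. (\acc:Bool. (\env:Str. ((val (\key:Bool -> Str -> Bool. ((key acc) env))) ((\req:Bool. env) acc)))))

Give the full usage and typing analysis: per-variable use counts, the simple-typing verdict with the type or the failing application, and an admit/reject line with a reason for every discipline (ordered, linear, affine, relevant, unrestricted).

use counts: ctr: 0; val (bound): 1; acc (bound): 2; env (bound): 2; key (bound): 1; req (bound): 0
left-to-right use order: val, key, acc, env, env, acc
typing: well-typed — term : (((Bool -> Str -> Bool) -> Bool) -> Str -> Str) -> Bool -> Str -> Str
ordered: ✗, acc ×2, env ×2 used more than once (contraction); needs weakening: ctr, req unused
linear: ✗, acc ×2, env ×2 used more than once (contraction); needs weakening: ctr, req unused
affine: ✗, acc ×2, env ×2 used more than once (contraction)
relevant: ✗, needs weakening: ctr, req unused
unrestricted: ✓, typability at (((Bool -> Str -> Bool) -> Bool) -> Str -> Str) -> Bool -> Str -> Str is all that's needed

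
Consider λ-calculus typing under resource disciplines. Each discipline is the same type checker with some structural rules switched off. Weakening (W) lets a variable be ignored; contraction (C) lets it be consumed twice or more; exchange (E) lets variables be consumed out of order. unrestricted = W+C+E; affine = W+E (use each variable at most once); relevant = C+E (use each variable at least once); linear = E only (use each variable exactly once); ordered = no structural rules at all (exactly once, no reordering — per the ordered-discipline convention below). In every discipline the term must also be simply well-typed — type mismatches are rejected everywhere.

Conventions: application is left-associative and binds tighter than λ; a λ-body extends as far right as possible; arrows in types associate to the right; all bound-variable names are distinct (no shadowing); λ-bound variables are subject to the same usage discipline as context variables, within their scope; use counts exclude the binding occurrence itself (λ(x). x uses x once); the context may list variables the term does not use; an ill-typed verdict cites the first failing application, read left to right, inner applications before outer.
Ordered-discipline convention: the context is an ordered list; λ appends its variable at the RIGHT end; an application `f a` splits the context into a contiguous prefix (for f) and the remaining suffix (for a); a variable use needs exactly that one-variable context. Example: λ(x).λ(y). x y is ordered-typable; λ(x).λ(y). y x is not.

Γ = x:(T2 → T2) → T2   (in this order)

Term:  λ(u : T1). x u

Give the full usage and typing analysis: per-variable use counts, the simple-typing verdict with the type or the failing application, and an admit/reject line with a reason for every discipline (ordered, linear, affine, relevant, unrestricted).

counts: x=1; u (bound)=1
left-to-right use order: x, u
typing: ill-typed: an application expects T2 → T2 but receives T1
ordered ✗ (not simply typable)
linear ✗ (fails simple typing)
affine ✗ (a type mismatch blocks all five)
relevant ✗ (the type mismatch rejects it)
unrestricted ✗ (not simply typable)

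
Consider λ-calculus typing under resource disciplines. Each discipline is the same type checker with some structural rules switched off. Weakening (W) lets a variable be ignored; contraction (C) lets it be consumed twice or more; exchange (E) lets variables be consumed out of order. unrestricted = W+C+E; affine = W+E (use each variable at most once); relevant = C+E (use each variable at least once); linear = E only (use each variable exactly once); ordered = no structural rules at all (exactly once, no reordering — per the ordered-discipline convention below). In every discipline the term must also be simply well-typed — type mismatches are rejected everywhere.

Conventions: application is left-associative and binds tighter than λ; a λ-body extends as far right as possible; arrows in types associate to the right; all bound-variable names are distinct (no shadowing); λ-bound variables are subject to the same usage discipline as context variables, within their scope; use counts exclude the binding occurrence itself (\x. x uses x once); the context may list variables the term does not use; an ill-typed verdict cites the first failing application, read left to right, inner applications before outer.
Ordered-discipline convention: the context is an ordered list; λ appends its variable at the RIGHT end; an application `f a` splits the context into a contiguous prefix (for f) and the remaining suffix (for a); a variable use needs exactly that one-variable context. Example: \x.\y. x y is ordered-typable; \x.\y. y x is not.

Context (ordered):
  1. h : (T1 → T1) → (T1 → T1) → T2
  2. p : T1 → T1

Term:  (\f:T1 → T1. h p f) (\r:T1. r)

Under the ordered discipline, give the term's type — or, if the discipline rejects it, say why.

term : T2
variable uses: h=1, p=1, f [bound]=1, r [bound]=1
left-to-right use order: h, p, f, r
typing: ✓ — T2
all disciplines: ordered ✓ | linear ✓ | affine ✓ | relevant ✓ | unrestricted ✓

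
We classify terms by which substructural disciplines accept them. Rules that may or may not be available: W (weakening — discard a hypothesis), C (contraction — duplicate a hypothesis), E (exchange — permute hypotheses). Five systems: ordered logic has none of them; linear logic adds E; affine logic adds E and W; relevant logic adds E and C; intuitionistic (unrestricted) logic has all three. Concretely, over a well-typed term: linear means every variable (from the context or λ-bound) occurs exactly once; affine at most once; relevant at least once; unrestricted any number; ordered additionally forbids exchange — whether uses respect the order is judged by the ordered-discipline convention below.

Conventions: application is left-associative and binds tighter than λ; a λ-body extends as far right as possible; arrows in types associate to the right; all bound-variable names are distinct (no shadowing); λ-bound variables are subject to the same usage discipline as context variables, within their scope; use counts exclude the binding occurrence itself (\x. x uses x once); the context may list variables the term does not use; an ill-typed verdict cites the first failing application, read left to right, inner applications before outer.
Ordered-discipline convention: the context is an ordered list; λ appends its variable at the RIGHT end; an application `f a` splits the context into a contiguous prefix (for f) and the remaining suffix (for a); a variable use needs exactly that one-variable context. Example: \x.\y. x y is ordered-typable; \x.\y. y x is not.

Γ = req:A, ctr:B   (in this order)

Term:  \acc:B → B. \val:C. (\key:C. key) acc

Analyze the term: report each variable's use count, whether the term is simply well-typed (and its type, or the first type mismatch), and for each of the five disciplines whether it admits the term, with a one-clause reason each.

counts: req=0, ctr=0, acc (λ-bound)=1, val (λ-bound)=0, key (λ-bound)=1
left-to-right use order: key, acc
typing: ill-typed: a function awaiting C gets B → B
ordered ✗ (fails simple typing)
linear ✗ (a type mismatch blocks all five)
affine ✗ (the type mismatch rejects it)
relevant ✗ (not simply typable)
unrestricted ✗ (fails simple typing)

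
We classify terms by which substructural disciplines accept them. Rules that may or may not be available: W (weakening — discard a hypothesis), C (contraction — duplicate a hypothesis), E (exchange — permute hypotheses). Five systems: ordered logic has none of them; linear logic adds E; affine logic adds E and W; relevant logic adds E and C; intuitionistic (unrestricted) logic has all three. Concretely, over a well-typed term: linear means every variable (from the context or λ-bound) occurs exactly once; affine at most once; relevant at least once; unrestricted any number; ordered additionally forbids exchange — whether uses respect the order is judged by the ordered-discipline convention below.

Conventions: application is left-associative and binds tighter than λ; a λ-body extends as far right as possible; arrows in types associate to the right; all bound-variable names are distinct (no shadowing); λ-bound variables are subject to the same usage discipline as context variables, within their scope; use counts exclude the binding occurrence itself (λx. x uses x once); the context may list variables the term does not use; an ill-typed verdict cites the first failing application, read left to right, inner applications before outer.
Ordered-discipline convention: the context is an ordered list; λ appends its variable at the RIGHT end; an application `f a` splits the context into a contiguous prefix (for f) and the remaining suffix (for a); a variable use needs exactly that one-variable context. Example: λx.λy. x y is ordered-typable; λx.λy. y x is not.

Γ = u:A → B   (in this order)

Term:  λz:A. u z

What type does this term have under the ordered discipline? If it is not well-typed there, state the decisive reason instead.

term : A → B
counts: u: 1; z (bound): 1
uses in reading order: u, z
typing: the term checks, with type A → B
across the five disciplines: ordered ✓, linear ✓, affine ✓, relevant ✓, unrestricted ✓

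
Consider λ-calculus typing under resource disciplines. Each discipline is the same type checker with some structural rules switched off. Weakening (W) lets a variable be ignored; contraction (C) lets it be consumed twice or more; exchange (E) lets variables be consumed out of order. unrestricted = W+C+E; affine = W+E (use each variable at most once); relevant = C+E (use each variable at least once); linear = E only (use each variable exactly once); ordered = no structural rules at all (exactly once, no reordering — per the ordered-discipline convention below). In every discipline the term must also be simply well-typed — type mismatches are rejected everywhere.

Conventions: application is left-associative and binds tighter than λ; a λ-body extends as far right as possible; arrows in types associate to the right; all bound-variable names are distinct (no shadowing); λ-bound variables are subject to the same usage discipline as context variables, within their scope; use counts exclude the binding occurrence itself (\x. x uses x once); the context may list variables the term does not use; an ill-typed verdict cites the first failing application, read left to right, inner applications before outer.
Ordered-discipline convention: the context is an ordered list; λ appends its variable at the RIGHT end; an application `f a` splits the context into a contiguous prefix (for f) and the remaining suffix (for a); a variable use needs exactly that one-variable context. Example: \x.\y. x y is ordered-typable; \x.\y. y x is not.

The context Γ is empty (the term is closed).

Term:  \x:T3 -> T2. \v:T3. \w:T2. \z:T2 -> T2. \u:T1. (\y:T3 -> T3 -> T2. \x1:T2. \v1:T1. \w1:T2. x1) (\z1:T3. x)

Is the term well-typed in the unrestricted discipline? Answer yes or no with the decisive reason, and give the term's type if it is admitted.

yes — typability at (T3 -> T2) -> T3 -> T2 -> (T2 -> T2) -> T1 -> T2 -> T1 -> T2 -> T2 is all that's needed; term : (T3 -> T2) -> T3 -> T2 -> (T2 -> T2) -> T1 -> T2 -> T1 -> T2 -> T2
use counts: x [bound] ×1; v [bound] ×0; w [bound] ×0; z [bound] ×0; u [bound] ×0; y [bound] ×0; x1 [bound] ×1; v1 [bound] ×0; w1 [bound] ×0; z1 [bound] ×0
uses in reading order: x1, x
typing: well-typed — term : (T3 -> T2) -> T3 -> T2 -> (T2 -> T2) -> T1 -> T2 -> T1 -> T2 -> T2
per-discipline verdicts: ordered ✗ · linear ✗ · affine ✓ · relevant ✗ · unrestricted ✓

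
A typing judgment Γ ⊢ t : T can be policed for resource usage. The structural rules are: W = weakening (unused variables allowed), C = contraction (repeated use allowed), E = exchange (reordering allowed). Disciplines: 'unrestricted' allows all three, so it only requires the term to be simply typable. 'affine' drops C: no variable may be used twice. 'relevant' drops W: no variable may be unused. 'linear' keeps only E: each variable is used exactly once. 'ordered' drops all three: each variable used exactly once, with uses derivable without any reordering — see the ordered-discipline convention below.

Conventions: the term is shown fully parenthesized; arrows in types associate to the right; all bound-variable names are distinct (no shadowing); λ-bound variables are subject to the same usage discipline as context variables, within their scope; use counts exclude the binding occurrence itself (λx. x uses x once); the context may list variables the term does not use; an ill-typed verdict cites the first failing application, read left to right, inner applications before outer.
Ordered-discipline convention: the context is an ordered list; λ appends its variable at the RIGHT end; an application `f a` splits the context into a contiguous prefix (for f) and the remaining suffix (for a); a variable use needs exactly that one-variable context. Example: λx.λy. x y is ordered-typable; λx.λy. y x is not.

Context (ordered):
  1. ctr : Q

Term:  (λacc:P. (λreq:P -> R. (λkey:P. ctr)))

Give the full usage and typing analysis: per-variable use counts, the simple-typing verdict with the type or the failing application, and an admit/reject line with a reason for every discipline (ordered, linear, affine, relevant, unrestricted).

usage: ctr ×1; acc [bound] ×0; req [bound] ×0; key [bound] ×0
uses in reading order: ctr
typing: ✓ — P -> (P -> R) -> P -> Q
ordered: ✗, acc, req, key left unused
linear: ✗, acc, req, key left unused
affine: ✓, at most one use each (ctr, acc, req, key)
relevant: ✗, acc, req, key left unused
unrestricted: ✓, well-typed at P -> (P -> R) -> P -> Q; no restrictions here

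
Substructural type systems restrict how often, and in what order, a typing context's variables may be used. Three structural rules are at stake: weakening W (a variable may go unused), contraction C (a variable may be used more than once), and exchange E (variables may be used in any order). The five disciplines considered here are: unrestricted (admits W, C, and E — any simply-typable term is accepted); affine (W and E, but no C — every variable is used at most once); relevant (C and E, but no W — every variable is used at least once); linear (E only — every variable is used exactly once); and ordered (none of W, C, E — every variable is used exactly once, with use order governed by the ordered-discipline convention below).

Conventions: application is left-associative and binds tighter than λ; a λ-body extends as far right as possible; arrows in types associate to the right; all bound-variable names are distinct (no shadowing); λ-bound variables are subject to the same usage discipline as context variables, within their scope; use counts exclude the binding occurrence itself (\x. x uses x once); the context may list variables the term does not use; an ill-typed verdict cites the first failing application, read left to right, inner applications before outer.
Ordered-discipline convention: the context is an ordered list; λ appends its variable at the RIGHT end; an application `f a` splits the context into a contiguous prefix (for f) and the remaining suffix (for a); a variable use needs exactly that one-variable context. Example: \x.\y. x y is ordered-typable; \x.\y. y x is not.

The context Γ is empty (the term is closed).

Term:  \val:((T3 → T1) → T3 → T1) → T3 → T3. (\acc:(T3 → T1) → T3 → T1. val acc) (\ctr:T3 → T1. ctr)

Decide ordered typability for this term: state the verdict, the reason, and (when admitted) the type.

yes — val, acc, ctr once each; derivable with no W/C/E; term : (((T3 → T1) → T3 → T1) → T3 → T3) → T3 → T3
variable uses: val (λ-bound) ×1; acc (λ-bound) ×1; ctr (λ-bound) ×1
left-to-right use order: val, acc, ctr
typing: the term checks, with type (((T3 → T1) → T3 → T1) → T3 → T3) → T3 → T3
all disciplines: ordered ✓, linear ✓, affine ✓, relevant ✓, unrestricted ✓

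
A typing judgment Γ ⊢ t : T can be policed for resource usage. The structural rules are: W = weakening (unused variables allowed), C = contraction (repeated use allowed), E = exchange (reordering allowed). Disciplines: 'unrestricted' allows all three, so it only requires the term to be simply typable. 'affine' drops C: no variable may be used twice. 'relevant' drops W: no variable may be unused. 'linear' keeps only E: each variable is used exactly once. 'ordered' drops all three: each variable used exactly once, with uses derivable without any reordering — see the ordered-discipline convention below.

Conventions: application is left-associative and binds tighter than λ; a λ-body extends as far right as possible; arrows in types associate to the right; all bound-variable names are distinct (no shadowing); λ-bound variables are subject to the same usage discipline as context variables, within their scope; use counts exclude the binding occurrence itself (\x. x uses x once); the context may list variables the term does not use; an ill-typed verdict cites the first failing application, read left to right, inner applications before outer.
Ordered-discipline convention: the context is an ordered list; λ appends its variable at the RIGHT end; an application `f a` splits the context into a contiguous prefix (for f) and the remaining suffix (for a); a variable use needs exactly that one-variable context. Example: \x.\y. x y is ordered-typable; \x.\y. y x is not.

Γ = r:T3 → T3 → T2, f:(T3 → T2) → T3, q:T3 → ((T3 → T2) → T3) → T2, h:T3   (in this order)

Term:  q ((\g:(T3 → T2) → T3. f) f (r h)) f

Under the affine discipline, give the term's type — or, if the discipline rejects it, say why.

not well-typed under affine — uses contraction: f ×3
variable uses: r=1, f=3, q=1, h=1, g (bound)=0
left-to-right use order: q, f, f, r, h, f
typing: well-typed — term : T2
summary: ordered ✗ · linear ✗ · affine ✗ · relevant ✗ · unrestricted ✓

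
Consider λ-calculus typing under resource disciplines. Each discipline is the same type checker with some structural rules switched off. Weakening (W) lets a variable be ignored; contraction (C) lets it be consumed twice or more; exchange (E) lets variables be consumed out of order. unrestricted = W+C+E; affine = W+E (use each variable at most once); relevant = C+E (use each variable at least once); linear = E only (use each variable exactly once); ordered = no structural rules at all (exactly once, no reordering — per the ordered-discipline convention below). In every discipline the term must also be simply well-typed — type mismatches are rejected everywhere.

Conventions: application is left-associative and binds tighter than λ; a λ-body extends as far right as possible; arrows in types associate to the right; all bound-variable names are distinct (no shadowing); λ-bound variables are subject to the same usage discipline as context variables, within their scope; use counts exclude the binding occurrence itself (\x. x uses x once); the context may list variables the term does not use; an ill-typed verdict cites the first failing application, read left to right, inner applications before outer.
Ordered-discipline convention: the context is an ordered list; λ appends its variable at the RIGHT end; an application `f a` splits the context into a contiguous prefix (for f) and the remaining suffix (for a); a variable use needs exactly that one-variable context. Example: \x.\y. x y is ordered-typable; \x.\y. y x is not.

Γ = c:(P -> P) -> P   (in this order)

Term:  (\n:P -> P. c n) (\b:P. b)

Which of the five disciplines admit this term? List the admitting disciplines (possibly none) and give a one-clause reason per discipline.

admitting disciplines: ordered, linear, affine, relevant, unrestricted
counts: c ×1; n (λ-bound) ×1; b (λ-bound) ×1
use order (left to right): c, n, b
typing: the term checks, with type P
ordered: ✓ — single-use (c, n, b), ordered derivation ok
linear: ✓ — each of c, n, b used exactly once
affine: ✓ — none of c, n, b used more than once
relevant: ✓ — every one of c, n, b appears
unrestricted: ✓ — typability at P is all that's needed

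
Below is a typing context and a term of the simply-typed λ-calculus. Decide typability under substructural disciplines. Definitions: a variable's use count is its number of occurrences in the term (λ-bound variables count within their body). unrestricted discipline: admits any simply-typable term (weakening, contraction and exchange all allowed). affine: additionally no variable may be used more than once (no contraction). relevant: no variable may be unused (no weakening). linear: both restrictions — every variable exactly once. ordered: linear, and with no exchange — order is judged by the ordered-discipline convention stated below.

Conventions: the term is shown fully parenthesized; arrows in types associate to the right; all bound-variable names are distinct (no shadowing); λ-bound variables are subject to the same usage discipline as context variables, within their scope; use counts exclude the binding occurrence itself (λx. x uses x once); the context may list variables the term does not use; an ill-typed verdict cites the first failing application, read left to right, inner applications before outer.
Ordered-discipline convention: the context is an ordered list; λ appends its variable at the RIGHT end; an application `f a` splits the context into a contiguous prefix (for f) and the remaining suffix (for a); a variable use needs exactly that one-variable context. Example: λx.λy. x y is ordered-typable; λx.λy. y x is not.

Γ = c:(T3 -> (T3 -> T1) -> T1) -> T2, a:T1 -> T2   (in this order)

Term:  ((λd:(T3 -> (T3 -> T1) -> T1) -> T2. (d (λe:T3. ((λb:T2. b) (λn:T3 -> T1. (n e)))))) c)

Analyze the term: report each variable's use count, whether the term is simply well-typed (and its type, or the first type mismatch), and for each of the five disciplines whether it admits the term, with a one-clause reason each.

usage: c: 1, a: 0, d [bound]: 1, e [bound]: 1, b [bound]: 1, n [bound]: 1
uses in reading order: d, b, n, e, c
typing: ill-typed: argument of type (T3 -> T1) -> T1 where T2 is required
ordered: ✗ — fails simple typing
linear: ✗ — a type mismatch blocks all five
affine: ✗ — the type mismatch rejects it
relevant: ✗ — not simply typable
unrestricted: ✗ — fails simple typing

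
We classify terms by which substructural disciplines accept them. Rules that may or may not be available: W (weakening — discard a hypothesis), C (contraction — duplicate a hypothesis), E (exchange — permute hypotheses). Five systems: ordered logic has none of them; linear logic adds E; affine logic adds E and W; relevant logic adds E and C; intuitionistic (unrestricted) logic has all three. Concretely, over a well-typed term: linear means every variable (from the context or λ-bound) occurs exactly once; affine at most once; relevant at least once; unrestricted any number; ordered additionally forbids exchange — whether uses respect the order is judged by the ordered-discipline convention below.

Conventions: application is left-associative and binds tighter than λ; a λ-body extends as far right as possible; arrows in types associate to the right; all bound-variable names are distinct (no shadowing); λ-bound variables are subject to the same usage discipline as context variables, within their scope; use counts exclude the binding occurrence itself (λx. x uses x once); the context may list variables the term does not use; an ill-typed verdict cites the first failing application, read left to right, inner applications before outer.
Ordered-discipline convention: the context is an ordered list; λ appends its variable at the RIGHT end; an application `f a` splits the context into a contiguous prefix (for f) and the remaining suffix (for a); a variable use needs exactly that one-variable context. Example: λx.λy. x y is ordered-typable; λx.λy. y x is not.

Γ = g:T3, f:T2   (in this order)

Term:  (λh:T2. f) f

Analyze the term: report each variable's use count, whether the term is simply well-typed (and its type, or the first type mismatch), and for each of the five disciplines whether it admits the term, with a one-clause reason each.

variable uses: g ×0, f ×2, h [bound] ×0
left-to-right use order: f, f
typing: well-typed at T2
ordered: ✗ — repeated use of f ×2; g, h never used (weakening)
linear: ✗ — repeated use of f ×2; g, h never used (weakening)
affine: ✗ — repeated use of f ×2
relevant: ✗ — g, h never used (weakening)
unrestricted: ✓ — typability at T2 is all that's needed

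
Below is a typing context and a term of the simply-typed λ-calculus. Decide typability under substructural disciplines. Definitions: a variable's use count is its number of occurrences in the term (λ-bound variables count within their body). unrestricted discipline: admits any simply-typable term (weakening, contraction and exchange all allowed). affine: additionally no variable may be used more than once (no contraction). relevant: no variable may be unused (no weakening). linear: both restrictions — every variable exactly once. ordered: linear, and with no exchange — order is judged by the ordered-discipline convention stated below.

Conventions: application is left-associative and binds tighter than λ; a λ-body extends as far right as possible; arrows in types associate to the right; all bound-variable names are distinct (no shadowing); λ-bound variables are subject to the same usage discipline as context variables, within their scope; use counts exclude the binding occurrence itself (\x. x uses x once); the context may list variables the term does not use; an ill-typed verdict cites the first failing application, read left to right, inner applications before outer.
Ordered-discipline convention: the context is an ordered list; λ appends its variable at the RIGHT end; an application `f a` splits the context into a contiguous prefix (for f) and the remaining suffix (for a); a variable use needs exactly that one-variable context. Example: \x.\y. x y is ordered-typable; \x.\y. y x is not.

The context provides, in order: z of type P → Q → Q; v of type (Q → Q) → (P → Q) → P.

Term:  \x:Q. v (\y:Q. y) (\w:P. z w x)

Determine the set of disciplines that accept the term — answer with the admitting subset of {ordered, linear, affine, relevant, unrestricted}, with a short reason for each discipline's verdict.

admitted by: linear, affine, relevant, unrestricted
counts: z=1; v=1; x [bound]=1; y [bound]=1; w [bound]=1
order of uses: v, y, z, w, x
typing: ✓ — Q → P
ordered: ✗ — use order v, y, z, w, x needs exchange
linear: ✓ — exactly-once usage across z, v, x, y, w
affine: ✓ — no duplicate uses among z, v, x, y, w
relevant: ✓ — z, v, x, y, w: all used, weakening unneeded
unrestricted: ✓ — well-typed at Q → P; no restrictions here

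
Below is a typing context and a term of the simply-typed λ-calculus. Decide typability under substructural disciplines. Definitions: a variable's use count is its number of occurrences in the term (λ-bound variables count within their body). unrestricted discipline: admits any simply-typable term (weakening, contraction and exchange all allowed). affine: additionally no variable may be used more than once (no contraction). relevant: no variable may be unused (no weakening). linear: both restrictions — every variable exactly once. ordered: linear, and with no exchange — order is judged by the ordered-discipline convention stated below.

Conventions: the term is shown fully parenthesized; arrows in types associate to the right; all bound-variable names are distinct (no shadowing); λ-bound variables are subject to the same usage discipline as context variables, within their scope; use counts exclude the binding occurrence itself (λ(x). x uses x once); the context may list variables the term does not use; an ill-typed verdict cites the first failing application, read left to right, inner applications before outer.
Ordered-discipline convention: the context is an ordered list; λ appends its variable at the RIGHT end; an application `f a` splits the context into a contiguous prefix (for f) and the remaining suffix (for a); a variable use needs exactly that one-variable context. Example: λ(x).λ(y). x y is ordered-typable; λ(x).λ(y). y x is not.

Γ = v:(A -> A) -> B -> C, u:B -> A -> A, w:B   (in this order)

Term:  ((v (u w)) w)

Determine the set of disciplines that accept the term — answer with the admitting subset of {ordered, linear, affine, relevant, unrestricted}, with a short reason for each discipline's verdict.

admitted in: relevant, unrestricted
counts: v ×1; u ×1; w ×2
uses in reading order: v, u, w, w
typing: well-typed — term : C
ordered: ✗ — repeated use of w ×2
linear: ✗ — repeated use of w ×2
affine: ✗ — repeated use of w ×2
relevant: ✓ — at least one use each (v, u, w)
unrestricted: ✓ — well-typed at C; no restrictions here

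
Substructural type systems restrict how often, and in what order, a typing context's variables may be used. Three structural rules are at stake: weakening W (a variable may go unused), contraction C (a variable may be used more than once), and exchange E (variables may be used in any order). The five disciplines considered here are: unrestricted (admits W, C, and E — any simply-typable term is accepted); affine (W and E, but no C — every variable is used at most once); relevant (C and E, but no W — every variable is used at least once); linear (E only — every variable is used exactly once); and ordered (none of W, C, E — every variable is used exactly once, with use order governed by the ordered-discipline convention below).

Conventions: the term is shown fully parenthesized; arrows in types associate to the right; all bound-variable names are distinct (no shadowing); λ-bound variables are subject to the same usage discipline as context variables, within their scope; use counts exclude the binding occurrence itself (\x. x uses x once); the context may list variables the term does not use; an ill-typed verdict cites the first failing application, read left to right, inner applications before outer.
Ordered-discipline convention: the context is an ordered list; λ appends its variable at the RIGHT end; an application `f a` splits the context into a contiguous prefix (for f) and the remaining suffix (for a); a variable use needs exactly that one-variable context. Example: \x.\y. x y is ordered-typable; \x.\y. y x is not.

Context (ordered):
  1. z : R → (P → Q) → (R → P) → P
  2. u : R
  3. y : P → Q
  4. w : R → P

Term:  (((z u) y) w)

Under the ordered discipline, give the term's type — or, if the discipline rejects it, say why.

term : P
counts: z ×1, u ×1, y ×1, w ×1
use order (left to right): z, u, y, w
typing: well-typed — term : P
all disciplines: ordered ✓; linear ✓; affine ✓; relevant ✓; unrestricted ✓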